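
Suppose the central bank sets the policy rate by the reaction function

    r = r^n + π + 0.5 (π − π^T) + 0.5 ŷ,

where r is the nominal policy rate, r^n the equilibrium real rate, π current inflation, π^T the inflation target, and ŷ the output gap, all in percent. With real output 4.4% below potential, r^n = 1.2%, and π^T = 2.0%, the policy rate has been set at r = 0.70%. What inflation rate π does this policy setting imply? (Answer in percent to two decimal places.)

1.80%

Output 4.4% below potential → ŷ = -4.4.
Collecting π: r = r^n + (1 + 0.5) π − 0.5 π^T + 0.5 ŷ
1.5 π = 0.70 − 1.2 + 0.5 × 2.0 − 0.5 × (-4.4) = 2.7
π = 2.7 / 1.5 = 1.80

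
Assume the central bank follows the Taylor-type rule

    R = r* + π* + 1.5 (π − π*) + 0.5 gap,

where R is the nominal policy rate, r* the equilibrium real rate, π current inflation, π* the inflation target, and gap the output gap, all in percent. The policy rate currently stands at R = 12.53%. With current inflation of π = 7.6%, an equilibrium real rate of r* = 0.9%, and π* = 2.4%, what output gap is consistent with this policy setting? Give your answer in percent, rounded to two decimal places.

2.86%

0.5 gap = 12.53 − 0.9 − 2.4 − 1.5 × (7.6 − 2.4) = 1.43
gap = 1.43 / 0.5 = 2.86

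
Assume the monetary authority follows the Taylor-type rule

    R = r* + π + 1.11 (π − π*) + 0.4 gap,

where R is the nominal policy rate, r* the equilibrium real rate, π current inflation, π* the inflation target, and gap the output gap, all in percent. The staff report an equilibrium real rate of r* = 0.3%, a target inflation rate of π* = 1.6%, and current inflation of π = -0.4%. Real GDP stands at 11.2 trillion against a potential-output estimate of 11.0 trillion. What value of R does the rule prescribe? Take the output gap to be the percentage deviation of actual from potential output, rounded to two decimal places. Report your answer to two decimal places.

-1.59%

Output gap = 100 × (11.2 − 11.0) / 11.0 = 1.82%.
R = 0.30 + (-0.40) + 1.11 × (-0.40 − 1.60) + 0.4 × 1.82
   = 0.30 − 0.4 − 2.22 + 0.728 = -1.59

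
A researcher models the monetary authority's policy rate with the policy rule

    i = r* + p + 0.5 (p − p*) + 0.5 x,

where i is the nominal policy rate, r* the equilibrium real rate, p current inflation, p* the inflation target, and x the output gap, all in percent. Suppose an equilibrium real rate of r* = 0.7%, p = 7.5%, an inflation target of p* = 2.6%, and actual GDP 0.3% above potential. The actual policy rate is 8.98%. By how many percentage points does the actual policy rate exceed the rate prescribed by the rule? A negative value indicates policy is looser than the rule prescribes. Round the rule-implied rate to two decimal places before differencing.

-1.82 pp

Output 0.3% above potential → x = 0.3.
i = 0.7 + 7.5 + 0.5 × (7.5 − 2.6) + 0.5 × 0.3
   = 0.7 + 7.5 + 2.45 + 0.15 = 10.80
Deviation = 8.98 − 10.80 = -1.82 pp.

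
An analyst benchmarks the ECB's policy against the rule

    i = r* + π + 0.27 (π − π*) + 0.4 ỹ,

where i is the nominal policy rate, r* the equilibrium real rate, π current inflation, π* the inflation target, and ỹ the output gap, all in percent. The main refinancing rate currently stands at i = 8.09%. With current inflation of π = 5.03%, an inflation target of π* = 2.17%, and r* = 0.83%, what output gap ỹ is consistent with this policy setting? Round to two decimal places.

0.4 ỹ = 8.09 − 0.83 − 5.03 − 0.27 × (5.03 − 2.17) = 1.4578
ỹ = 1.4578 / 0.4 = 3.64

3.64%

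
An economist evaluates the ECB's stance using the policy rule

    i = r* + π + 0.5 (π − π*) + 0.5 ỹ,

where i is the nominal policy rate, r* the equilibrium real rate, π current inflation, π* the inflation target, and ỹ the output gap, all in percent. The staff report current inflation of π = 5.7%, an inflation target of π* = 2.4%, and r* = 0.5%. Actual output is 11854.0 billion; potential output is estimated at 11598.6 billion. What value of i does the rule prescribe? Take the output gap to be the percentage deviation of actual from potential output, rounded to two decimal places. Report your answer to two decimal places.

Output gap = 100 × (11854.0 − 11598.6) / 11598.6 = 2.20%.
i = 0.50 + 5.70 + 0.5 × (5.70 − 2.40) + 0.5 × 2.20
   = 0.50 + 5.7 + 1.65 + 1.1 = 8.95

8.95%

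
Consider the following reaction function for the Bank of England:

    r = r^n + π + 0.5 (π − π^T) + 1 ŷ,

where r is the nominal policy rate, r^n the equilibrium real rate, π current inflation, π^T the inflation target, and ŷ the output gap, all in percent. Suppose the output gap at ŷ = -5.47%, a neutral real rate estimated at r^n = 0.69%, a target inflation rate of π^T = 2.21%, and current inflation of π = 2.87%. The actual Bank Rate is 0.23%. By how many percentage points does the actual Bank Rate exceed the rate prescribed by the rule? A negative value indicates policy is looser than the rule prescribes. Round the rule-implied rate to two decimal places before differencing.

r = 0.69 + 2.87 + 0.5 × (2.87 − 2.21) + 1 × (-5.47)
   = 0.69 + 2.87 + 0.33 − 5.47 = -1.58
Deviation = 0.23 − (-1.58) = 1.81 pp.

1.81 pp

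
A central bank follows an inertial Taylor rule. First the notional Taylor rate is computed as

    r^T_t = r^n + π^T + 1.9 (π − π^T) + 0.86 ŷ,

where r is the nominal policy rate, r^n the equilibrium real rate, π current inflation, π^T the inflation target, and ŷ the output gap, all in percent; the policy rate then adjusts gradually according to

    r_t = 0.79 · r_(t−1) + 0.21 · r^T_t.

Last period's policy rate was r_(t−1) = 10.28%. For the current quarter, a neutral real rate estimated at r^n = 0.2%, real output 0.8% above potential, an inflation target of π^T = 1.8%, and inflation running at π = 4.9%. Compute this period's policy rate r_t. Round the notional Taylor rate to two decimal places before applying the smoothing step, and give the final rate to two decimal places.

Output 0.8% above potential → ŷ = 0.8.
r^T_t = 0.2 + 1.8 + 1.9 × (4.9 − 1.8) + 0.86 × 0.8
   = 0.2 + 1.8 + 5.89 + 0.688 = 8.58
r_t = 0.79 × 10.28 + 0.21 × 8.58 = 8.1212 + 1.8018 = 9.92

9.92%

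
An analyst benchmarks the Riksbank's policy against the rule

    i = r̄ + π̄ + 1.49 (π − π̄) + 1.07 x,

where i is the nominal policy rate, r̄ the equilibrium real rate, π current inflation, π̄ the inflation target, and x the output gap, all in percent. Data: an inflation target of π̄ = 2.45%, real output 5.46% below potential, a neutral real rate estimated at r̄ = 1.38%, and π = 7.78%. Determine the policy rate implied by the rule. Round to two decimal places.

Output 5.46% below potential → x = -5.46.
i = 1.38 + 2.45 + 1.49 × (7.78 − 2.45) + 1.07 × (-5.46)
   = 1.38 + 2.45 + 7.9417 − 5.8422 = 5.93

5.93%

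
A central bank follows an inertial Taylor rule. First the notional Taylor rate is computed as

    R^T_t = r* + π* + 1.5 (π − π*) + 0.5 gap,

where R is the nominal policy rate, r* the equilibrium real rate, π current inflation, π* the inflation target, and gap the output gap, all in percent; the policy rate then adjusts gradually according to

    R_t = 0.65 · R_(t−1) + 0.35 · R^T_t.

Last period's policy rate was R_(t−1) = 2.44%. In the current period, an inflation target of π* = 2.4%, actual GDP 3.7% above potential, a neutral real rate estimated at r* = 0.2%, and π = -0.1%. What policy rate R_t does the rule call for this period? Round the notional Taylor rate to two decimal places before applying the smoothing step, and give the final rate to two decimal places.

1.83%

Output 3.7% above potential → gap = 3.7.
R^T_t = 0.2 + 2.4 + 1.5 × (-0.1 − 2.4) + 0.5 × 3.7
   = 0.2 + 2.4 − 3.75 + 1.85 = 0.70
R_t = 0.65 × 2.44 + 0.35 × 0.70 = 1.586 + 0.245 = 1.83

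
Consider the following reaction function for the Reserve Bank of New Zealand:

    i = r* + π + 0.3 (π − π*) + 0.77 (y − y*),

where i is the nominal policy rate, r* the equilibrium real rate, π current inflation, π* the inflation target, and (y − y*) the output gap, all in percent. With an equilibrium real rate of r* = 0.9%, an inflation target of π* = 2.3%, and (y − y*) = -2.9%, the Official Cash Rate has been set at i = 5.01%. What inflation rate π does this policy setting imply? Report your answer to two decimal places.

5.41%

Collecting π: i = r* + (1 + 0.3) π − 0.3 π* + 0.77 (y − y*)
1.3 π = 5.01 − 0.9 + 0.3 × 2.3 − 0.77 × (-2.9) = 7.033
π = 7.033 / 1.3 = 5.41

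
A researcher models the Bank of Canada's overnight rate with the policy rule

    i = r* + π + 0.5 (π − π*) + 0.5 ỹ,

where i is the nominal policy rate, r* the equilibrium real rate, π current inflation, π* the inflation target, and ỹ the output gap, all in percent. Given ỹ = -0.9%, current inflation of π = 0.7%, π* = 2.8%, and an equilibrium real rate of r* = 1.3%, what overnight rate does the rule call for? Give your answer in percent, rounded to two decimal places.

i = 1.3 + 0.7 + 0.5 × (0.7 − 2.8) + 0.5 × (-0.9)
   = 1.3 + 0.7 − 1.05 − 0.45 = 0.50

0.50%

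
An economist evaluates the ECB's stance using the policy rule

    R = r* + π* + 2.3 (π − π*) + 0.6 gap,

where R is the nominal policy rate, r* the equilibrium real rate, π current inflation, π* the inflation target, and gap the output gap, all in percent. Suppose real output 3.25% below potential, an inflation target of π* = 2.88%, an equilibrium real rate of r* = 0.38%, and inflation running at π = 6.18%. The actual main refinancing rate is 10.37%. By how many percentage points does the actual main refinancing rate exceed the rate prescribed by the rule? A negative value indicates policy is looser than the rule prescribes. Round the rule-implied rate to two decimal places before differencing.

Output 3.25% below potential → gap = -3.25.
R = 0.38 + 2.88 + 2.3 × (6.18 − 2.88) + 0.6 × (-3.25)
   = 0.38 + 2.88 + 7.59 − 1.95 = 8.90
Deviation = 10.37 − 8.90 = 1.47 pp.

1.47 pp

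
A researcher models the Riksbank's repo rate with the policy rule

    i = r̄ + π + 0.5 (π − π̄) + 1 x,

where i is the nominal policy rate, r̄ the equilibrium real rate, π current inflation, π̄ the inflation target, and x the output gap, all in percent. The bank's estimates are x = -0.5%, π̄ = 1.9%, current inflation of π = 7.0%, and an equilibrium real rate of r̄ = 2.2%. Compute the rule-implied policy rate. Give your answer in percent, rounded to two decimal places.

11.25%

i = 2.2 + 7.0 + 0.5 × (7.0 − 1.9) + 1 × (-0.5)
   = 2.2 + 7 + 2.55 − 0.5 = 11.25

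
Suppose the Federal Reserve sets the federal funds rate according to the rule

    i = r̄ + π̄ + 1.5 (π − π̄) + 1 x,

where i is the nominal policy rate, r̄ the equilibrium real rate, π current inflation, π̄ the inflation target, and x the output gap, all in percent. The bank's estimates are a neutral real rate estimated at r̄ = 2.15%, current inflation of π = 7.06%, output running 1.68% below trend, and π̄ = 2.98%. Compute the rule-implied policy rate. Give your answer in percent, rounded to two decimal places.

9.57%

Output 1.68% below potential → x = -1.68.
i = 2.15 + 2.98 + 1.5 × (7.06 − 2.98) + 1 × (-1.68)
   = 2.15 + 2.98 + 6.12 − 1.68 = 9.57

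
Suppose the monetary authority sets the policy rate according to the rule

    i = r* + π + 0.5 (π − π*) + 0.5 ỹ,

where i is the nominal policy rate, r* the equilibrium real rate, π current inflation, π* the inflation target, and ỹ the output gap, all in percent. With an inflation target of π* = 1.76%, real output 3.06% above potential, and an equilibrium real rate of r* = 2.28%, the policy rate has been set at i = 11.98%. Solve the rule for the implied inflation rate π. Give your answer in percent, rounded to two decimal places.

6.03%

Output 3.06% above potential → ỹ = 3.06.
Collecting π: i = r* + (1 + 0.5) π − 0.5 π* + 0.5 ỹ
1.5 π = 11.98 − 2.28 + 0.5 × 1.76 − 0.5 × 3.06 = 9.05
π = 9.05 / 1.5 = 6.03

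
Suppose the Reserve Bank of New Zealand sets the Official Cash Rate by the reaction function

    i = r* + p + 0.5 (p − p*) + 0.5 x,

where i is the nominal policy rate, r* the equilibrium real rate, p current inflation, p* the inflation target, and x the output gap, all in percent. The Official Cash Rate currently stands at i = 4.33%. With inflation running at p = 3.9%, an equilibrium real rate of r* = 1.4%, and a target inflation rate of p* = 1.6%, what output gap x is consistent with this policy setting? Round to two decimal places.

-4.24%

0.5 x = 4.33 − 1.4 − 3.9 − 0.5 × (3.9 − 1.6) = -2.12
x = -2.12 / 0.5 = -4.24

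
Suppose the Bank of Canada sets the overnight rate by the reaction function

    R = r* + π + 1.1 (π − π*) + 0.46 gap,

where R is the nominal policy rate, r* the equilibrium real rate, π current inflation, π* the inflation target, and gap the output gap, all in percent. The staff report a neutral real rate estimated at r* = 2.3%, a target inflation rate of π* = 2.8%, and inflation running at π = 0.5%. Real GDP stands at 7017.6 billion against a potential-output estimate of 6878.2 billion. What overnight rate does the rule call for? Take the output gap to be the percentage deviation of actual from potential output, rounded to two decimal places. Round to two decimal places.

Output gap = 100 × (7017.6 − 6878.2) / 6878.2 = 2.03%.
R = 2.30 + 0.50 + 1.1 × (0.50 − 2.80) + 0.46 × 2.03
   = 2.30 + 0.5 − 2.53 + 0.9338 = 1.20

1.20%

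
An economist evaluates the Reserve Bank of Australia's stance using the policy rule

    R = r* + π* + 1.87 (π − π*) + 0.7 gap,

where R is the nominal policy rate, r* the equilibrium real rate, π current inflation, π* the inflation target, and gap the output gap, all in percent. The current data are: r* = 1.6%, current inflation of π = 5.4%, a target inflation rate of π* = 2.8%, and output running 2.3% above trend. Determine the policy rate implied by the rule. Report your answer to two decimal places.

Output 2.3% above potential → gap = 2.3.
R = 1.6 + 2.8 + 1.87 × (5.4 − 2.8) + 0.7 × 2.3
   = 1.6 + 2.8 + 4.862 + 1.61 = 10.87

10.87%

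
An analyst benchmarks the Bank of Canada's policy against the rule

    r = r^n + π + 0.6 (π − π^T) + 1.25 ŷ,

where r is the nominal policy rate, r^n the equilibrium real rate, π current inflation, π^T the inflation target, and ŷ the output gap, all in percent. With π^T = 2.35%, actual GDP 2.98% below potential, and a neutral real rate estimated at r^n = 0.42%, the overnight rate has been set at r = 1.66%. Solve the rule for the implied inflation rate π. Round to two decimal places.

3.98%

Output 2.98% below potential → ŷ = -2.98.
Collecting π: r = r^n + (1 + 0.6) π − 0.6 π^T + 1.25 ŷ
1.6 π = 1.66 − 0.42 + 0.6 × 2.35 − 1.25 × (-2.98) = 6.375
π = 6.375 / 1.6 = 3.98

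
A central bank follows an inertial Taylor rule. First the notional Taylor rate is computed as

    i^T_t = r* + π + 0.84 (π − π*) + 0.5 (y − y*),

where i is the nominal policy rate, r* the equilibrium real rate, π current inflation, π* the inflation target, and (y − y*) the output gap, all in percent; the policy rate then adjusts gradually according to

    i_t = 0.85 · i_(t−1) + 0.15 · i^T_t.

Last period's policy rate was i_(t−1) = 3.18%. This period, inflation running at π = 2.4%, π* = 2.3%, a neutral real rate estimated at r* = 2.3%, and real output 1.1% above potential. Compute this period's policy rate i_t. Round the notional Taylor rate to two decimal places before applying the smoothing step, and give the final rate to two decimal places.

3.50%

Output 1.1% above potential → (y − y*) = 1.1.
i^T_t = 2.3 + 2.4 + 0.84 × (2.4 − 2.3) + 0.5 × 1.1
   = 2.3 + 2.4 + 0.084 + 0.55 = 5.33
i_t = 0.85 × 3.18 + 0.15 × 5.33 = 2.703 + 0.7995 = 3.50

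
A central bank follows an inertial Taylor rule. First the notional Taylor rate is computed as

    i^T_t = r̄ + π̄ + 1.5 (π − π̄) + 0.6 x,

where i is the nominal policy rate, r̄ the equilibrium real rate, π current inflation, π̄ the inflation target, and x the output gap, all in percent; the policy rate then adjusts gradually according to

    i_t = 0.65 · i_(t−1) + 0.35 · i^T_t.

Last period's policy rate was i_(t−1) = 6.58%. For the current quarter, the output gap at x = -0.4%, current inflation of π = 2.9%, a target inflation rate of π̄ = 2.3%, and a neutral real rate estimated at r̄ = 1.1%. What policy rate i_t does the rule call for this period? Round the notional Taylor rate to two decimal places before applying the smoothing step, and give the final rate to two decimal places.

i^T_t = 1.1 + 2.3 + 1.5 × (2.9 − 2.3) + 0.6 × (-0.4)
   = 1.1 + 2.3 + 0.9 − 0.24 = 4.06
i_t = 0.65 × 6.58 + 0.35 × 4.06 = 4.277 + 1.421 = 5.70

5.70%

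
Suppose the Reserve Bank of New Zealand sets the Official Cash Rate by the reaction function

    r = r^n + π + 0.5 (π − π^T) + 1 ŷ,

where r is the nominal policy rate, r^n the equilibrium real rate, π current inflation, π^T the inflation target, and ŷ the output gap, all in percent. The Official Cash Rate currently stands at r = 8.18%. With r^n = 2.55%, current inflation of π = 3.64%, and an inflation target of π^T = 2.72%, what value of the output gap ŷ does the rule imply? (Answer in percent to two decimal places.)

1 ŷ = 8.18 − 2.55 − 3.64 − 0.5 × (3.64 − 2.72) = 1.53
ŷ = 1.53 / 1 = 1.53

1.53%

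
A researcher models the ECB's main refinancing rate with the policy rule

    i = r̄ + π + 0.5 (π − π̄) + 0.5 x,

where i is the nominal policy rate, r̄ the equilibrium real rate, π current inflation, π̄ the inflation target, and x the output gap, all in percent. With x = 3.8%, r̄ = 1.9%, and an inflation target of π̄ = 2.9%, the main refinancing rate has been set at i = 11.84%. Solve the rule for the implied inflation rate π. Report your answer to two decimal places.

Collecting π: i = r̄ + (1 + 0.5) π − 0.5 π̄ + 0.5 x
1.5 π = 11.84 − 1.9 + 0.5 × 2.9 − 0.5 × 3.8 = 9.49
π = 9.49 / 1.5 = 6.33

6.33%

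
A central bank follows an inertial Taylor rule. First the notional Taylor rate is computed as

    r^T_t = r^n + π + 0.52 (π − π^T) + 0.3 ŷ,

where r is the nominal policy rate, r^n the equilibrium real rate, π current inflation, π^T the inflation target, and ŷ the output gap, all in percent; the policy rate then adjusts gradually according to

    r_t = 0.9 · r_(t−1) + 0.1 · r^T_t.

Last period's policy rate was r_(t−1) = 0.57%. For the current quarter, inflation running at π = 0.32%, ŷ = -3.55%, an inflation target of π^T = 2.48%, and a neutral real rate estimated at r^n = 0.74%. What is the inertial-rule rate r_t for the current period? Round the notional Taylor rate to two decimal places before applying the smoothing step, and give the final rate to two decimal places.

0.40%

r^T_t = 0.74 + 0.32 + 0.52 × (0.32 − 2.48) + 0.3 × (-3.55)
   = 0.74 + 0.32 − 1.1232 − 1.065 = -1.13
r_t = 0.9 × 0.57 + 0.1 × (-1.13) = 0.513 − 0.113 = 0.40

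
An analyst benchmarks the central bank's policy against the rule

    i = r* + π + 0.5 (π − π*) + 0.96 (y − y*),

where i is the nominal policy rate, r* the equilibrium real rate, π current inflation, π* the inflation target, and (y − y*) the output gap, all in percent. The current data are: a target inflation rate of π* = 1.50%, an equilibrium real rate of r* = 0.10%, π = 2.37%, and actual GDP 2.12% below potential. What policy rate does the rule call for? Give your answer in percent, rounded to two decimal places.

0.87%

Output 2.12% below potential → (y − y*) = -2.12.
i = 0.10 + 2.37 + 0.5 × (2.37 − 1.50) + 0.96 × (-2.12)
   = 0.10 + 2.37 + 0.435 − 2.0352 = 0.87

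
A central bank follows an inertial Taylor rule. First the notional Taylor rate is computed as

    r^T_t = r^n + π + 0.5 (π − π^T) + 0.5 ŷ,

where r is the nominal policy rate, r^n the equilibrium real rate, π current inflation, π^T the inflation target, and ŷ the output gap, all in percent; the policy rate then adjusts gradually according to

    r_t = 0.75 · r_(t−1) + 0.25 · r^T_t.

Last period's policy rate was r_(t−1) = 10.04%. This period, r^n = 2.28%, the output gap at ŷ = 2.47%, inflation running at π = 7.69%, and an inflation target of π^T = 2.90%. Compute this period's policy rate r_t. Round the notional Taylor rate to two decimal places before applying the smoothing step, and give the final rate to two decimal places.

r^T_t = 2.28 + 7.69 + 0.5 × (7.69 − 2.90) + 0.5 × 2.47
   = 2.28 + 7.69 + 2.395 + 1.235 = 13.60
r_t = 0.75 × 10.04 + 0.25 × 13.60 = 7.53 + 3.4 = 10.93

10.93%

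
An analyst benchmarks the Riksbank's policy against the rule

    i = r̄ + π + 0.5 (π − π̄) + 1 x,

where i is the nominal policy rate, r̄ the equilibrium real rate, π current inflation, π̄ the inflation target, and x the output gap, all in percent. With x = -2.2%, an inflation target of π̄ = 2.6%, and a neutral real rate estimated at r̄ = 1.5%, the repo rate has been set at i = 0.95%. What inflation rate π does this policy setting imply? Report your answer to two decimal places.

1.97%

Collecting π: i = r̄ + (1 + 0.5) π − 0.5 π̄ + 1 x
1.5 π = 0.95 − 1.5 + 0.5 × 2.6 − 1 × (-2.2) = 2.95
π = 2.95 / 1.5 = 1.97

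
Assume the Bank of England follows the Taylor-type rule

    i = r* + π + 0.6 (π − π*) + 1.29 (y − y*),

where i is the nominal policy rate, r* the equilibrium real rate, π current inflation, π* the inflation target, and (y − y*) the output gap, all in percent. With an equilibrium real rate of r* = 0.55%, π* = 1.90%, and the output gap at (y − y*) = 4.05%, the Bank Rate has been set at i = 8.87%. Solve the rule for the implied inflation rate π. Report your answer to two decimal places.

Collecting π: i = r* + (1 + 0.6) π − 0.6 π* + 1.29 (y − y*)
1.6 π = 8.87 − 0.55 + 0.6 × 1.90 − 1.29 × 4.05 = 4.2355
π = 4.2355 / 1.6 = 2.65

2.65%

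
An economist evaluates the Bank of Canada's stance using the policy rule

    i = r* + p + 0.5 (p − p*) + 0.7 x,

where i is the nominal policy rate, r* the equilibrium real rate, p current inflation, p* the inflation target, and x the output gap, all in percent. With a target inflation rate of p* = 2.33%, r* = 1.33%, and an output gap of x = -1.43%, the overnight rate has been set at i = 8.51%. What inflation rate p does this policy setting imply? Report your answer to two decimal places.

Collecting p: i = r* + (1 + 0.5) p − 0.5 p* + 0.7 x
1.5 p = 8.51 − 1.33 + 0.5 × 2.33 − 0.7 × (-1.43) = 9.346
p = 9.346 / 1.5 = 6.23

6.23%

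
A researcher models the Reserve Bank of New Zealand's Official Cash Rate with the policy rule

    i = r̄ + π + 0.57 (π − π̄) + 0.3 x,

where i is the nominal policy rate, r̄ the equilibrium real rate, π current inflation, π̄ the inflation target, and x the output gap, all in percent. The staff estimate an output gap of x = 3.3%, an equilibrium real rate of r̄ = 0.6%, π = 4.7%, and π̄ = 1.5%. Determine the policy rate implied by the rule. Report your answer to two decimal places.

i = 0.6 + 4.7 + 0.57 × (4.7 − 1.5) + 0.3 × 3.3
   = 0.6 + 4.7 + 1.824 + 0.99 = 8.11

8.11%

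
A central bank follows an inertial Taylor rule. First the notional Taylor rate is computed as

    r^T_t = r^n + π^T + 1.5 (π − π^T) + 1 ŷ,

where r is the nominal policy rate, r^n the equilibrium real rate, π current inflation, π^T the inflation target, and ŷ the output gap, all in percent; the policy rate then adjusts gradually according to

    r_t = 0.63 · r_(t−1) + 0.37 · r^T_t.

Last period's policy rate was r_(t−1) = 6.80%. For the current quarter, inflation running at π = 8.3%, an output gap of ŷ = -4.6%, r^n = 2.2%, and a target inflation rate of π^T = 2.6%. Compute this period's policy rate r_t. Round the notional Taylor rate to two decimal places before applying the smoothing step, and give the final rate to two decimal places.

7.52%

r^T_t = 2.2 + 2.6 + 1.5 × (8.3 − 2.6) + 1 × (-4.6)
   = 2.2 + 2.6 + 8.55 − 4.6 = 8.75
r_t = 0.63 × 6.80 + 0.37 × 8.75 = 4.284 + 3.2375 = 7.52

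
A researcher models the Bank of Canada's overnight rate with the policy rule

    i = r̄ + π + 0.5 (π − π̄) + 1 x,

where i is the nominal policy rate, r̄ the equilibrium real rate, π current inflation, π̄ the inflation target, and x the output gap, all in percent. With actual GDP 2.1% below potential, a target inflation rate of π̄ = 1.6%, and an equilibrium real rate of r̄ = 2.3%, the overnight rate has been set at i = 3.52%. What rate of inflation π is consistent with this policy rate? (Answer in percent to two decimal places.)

Output 2.1% below potential → x = -2.1.
Collecting π: i = r̄ + (1 + 0.5) π − 0.5 π̄ + 1 x
1.5 π = 3.52 − 2.3 + 0.5 × 1.6 − 1 × (-2.1) = 4.12
π = 4.12 / 1.5 = 2.75

2.75%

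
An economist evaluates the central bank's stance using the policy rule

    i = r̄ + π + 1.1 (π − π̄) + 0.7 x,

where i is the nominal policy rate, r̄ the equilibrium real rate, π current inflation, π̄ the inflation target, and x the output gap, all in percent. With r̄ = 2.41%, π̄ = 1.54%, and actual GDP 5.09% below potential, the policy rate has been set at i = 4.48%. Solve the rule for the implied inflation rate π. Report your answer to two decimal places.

3.49%

Output 5.09% below potential → x = -5.09.
Collecting π: i = r̄ + (1 + 1.1) π − 1.1 π̄ + 0.7 x
2.1 π = 4.48 − 2.41 + 1.1 × 1.54 − 0.7 × (-5.09) = 7.327
π = 7.327 / 2.1 = 3.49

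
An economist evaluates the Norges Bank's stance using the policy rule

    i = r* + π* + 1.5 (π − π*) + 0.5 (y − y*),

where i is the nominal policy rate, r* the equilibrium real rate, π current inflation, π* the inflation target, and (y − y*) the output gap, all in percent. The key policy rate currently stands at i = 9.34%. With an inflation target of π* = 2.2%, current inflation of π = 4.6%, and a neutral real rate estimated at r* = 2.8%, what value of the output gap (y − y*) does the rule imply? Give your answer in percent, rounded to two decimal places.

1.48%

0.5 (y − y*) = 9.34 − 2.8 − 2.2 − 1.5 × (4.6 − 2.2) = 0.74
(y − y*) = 0.74 / 0.5 = 1.48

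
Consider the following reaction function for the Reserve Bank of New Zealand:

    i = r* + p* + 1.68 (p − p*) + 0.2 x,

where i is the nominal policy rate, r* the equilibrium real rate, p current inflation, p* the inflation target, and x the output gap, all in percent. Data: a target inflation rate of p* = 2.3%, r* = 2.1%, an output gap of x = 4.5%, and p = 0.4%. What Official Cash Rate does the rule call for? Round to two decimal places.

i = 2.1 + 2.3 + 1.68 × (0.4 − 2.3) + 0.2 × 4.5
   = 2.1 + 2.3 − 3.192 + 0.9 = 2.11

2.11%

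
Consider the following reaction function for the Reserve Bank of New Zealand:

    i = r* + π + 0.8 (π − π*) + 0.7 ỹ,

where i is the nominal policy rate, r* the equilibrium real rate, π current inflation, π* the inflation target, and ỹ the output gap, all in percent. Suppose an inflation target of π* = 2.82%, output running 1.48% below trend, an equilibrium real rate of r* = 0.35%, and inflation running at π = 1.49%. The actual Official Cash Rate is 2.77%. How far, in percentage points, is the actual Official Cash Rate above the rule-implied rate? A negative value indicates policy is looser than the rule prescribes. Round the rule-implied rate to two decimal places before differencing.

3.03 pp

Output 1.48% below potential → ỹ = -1.48.
i = 0.35 + 1.49 + 0.8 × (1.49 − 2.82) + 0.7 × (-1.48)
   = 0.35 + 1.49 − 1.064 − 1.036 = -0.26
Deviation = 2.77 − (-0.26) = 3.03 pp.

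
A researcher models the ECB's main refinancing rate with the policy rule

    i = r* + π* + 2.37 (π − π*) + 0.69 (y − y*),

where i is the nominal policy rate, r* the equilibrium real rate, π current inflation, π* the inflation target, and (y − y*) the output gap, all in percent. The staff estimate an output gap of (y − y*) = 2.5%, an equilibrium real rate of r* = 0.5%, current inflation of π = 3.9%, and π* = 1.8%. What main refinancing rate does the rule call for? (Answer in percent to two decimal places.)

i = 0.5 + 1.8 + 2.37 × (3.9 − 1.8) + 0.69 × 2.5
   = 0.5 + 1.8 + 4.977 + 1.725 = 9.00

9.00%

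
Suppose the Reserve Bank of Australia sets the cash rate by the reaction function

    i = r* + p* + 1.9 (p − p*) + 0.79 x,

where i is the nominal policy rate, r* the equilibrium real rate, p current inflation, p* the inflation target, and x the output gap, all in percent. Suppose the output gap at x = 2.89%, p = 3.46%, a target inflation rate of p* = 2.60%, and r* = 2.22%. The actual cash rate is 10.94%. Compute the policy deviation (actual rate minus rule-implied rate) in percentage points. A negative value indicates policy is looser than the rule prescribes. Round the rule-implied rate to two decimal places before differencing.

i = 2.22 + 2.60 + 1.9 × (3.46 − 2.60) + 0.79 × 2.89
   = 2.22 + 2.6 + 1.634 + 2.2831 = 8.74
Deviation = 10.94 − 8.74 = 2.20 pp.

2.20 pp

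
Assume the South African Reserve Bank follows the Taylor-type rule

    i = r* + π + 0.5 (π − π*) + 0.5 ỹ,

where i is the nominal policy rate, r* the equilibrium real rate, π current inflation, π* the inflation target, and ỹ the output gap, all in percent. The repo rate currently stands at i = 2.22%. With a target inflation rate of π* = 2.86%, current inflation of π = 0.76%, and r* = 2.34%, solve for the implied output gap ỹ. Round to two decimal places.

0.34%

0.5 ỹ = 2.22 − 2.34 − 0.76 − 0.5 × (0.76 − 2.86) = 0.17
ỹ = 0.17 / 0.5 = 0.34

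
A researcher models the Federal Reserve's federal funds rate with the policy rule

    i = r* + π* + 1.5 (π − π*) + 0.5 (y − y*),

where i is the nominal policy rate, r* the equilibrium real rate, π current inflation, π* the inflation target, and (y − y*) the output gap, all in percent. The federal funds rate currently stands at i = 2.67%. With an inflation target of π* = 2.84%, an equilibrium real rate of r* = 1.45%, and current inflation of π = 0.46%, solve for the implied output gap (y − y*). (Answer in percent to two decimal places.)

0.5 (y − y*) = 2.67 − 1.45 − 2.84 − 1.5 × (0.46 − 2.84) = 1.95
(y − y*) = 1.95 / 0.5 = 3.90

3.90%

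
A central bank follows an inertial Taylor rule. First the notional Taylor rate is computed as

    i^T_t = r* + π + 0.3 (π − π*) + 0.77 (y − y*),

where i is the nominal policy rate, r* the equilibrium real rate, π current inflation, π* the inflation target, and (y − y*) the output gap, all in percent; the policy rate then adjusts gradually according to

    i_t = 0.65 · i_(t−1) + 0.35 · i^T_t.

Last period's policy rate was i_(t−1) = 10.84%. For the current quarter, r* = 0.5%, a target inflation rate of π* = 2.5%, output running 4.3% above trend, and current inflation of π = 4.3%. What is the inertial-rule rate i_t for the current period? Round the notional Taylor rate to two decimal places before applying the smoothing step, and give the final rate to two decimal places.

10.07%

Output 4.3% above potential → (y − y*) = 4.3.
i^T_t = 0.5 + 4.3 + 0.3 × (4.3 − 2.5) + 0.77 × 4.3
   = 0.5 + 4.3 + 0.54 + 3.311 = 8.65
i_t = 0.65 × 10.84 + 0.35 × 8.65 = 7.046 + 3.0275 = 10.07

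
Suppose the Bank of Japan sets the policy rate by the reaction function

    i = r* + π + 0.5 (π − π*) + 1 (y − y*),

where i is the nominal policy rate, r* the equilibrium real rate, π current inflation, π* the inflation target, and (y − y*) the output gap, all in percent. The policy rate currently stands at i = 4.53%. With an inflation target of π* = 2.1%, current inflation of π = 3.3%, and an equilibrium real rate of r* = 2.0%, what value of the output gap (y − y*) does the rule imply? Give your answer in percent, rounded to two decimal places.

-1.37%

1 (y − y*) = 4.53 − 2.0 − 3.3 − 0.5 × (3.3 − 2.1) = -1.37
(y − y*) = -1.37 / 1 = -1.37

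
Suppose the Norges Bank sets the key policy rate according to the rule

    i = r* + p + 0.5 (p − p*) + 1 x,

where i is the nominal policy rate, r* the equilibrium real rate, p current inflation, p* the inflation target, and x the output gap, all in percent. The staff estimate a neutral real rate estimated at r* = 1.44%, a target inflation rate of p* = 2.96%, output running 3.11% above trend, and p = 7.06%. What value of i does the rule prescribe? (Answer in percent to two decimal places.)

Output 3.11% above potential → x = 3.11.
i = 1.44 + 7.06 + 0.5 × (7.06 − 2.96) + 1 × 3.11
   = 1.44 + 7.06 + 2.05 + 3.11 = 13.66

13.66%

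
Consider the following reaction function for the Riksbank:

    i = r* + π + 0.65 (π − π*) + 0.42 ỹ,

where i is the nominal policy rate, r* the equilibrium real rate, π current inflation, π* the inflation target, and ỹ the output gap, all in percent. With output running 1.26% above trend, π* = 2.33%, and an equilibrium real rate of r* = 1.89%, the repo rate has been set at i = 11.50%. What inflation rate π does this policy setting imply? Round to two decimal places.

Output 1.26% above potential → ỹ = 1.26.
Collecting π: i = r* + (1 + 0.65) π − 0.65 π* + 0.42 ỹ
1.65 π = 11.50 − 1.89 + 0.65 × 2.33 − 0.42 × 1.26 = 10.5953
π = 10.5953 / 1.65 = 6.42

6.42%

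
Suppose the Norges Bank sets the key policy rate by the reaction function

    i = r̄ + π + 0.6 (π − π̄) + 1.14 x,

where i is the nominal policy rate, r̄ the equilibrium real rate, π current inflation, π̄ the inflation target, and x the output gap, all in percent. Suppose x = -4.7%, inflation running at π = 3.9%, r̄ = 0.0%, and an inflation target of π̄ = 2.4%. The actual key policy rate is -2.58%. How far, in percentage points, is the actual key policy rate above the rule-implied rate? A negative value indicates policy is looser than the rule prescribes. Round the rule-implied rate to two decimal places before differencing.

-2.02 pp

i = 0.0 + 3.9 + 0.6 × (3.9 − 2.4) + 1.14 × (-4.7)
   = 0.0 + 3.9 + 0.9 − 5.358 = -0.56
Deviation = -2.58 − (-0.56) = -2.02 pp.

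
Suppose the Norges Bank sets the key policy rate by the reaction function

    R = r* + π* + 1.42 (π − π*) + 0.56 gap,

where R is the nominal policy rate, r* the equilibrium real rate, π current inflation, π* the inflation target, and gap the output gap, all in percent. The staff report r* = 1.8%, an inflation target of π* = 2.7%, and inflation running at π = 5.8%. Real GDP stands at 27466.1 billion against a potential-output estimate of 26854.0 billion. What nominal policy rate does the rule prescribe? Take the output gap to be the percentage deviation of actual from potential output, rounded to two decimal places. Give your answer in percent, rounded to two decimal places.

10.18%

Output gap = 100 × (27466.1 − 26854.0) / 26854.0 = 2.28%.
R = 1.80 + 2.70 + 1.42 × (5.80 − 2.70) + 0.56 × 2.28
   = 1.80 + 2.7 + 4.402 + 1.2768 = 10.18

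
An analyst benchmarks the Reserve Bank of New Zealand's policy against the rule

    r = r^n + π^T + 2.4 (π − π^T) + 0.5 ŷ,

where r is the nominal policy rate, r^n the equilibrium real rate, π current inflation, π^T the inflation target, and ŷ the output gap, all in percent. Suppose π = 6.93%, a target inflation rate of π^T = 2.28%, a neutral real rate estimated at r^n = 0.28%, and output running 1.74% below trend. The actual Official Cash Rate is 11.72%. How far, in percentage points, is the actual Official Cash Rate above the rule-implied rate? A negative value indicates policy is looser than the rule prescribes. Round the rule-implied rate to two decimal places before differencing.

-1.13 pp

Output 1.74% below potential → ŷ = -1.74.
r = 0.28 + 2.28 + 2.4 × (6.93 − 2.28) + 0.5 × (-1.74)
   = 0.28 + 2.28 + 11.16 − 0.87 = 12.85
Deviation = 11.72 − 12.85 = -1.13 pp.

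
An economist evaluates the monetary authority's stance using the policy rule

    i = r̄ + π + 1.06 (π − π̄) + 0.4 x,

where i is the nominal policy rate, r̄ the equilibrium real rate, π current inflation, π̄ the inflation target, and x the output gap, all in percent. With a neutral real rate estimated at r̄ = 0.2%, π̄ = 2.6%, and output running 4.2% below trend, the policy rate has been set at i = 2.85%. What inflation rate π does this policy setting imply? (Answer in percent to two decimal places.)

Output 4.2% below potential → x = -4.2.
Collecting π: i = r̄ + (1 + 1.06) π − 1.06 π̄ + 0.4 x
2.06 π = 2.85 − 0.2 + 1.06 × 2.6 − 0.4 × (-4.2) = 7.086
π = 7.086 / 2.06 = 3.44

3.44%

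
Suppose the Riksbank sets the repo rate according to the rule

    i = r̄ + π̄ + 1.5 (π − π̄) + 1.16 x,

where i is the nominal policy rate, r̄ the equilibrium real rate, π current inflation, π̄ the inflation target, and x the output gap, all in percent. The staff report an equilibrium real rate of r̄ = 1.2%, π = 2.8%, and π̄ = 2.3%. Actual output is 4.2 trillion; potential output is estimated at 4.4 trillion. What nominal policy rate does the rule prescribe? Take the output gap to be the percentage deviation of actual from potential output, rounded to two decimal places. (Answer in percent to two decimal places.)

Output gap = 100 × (4.2 − 4.4) / 4.4 = -4.55%.
i = 1.20 + 2.30 + 1.5 × (2.80 − 2.30) + 1.16 × (-4.55)
   = 1.20 + 2.3 + 0.75 − 5.278 = -1.03

-1.03%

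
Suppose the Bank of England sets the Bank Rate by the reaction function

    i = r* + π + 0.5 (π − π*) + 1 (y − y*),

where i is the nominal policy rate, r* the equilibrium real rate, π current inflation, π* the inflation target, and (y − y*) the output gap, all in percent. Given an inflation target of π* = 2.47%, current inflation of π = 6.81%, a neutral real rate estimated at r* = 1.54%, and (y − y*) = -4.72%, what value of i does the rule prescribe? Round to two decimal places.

i = 1.54 + 6.81 + 0.5 × (6.81 − 2.47) + 1 × (-4.72)
   = 1.54 + 6.81 + 2.17 − 4.72 = 5.80

5.80%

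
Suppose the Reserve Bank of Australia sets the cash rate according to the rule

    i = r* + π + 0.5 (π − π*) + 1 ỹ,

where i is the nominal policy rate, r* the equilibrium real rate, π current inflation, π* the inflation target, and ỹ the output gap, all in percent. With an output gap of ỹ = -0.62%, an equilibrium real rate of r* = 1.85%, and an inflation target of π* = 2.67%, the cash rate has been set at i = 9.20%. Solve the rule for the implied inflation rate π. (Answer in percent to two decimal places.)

Collecting π: i = r* + (1 + 0.5) π − 0.5 π* + 1 ỹ
1.5 π = 9.20 − 1.85 + 0.5 × 2.67 − 1 × (-0.62) = 9.305
π = 9.305 / 1.5 = 6.20

6.20%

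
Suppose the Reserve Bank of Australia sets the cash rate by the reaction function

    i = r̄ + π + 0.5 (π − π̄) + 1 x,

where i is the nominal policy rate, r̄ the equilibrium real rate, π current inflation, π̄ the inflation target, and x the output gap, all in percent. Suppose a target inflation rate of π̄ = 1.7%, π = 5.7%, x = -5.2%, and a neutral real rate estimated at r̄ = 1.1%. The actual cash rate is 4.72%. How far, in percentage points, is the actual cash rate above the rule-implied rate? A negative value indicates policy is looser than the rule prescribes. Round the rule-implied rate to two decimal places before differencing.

i = 1.1 + 5.7 + 0.5 × (5.7 − 1.7) + 1 × (-5.2)
   = 1.1 + 5.7 + 2 − 5.2 = 3.60
Deviation = 4.72 − 3.60 = 1.12 pp.

1.12 pp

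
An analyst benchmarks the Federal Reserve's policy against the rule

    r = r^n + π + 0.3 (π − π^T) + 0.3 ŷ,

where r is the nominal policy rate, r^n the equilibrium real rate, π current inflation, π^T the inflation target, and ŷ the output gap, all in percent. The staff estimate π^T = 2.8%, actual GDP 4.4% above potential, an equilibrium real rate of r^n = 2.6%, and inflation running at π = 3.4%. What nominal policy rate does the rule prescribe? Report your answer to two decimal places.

7.50%

Output 4.4% above potential → ŷ = 4.4.
r = 2.6 + 3.4 + 0.3 × (3.4 − 2.8) + 0.3 × 4.4
   = 2.6 + 3.4 + 0.18 + 1.32 = 7.50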